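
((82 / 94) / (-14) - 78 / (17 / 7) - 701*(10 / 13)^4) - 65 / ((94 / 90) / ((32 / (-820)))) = -3604675250725 / 13098817186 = -275.19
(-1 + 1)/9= 0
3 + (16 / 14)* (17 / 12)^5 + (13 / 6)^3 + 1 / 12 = 4305761 / 217728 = 19.78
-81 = -81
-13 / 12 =-1.08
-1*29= -29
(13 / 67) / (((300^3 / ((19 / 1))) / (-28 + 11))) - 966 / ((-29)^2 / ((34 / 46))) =-1291629531359 / 1521369000000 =-0.85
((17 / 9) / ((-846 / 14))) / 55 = -119 / 209385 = -0.00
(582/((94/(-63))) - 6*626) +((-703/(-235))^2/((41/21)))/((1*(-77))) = -103265317752/24906475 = -4146.12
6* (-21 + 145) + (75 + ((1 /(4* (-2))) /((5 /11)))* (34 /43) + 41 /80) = 563675 /688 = 819.30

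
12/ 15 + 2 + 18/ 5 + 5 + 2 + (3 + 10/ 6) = 271/ 15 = 18.07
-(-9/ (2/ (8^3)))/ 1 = 2304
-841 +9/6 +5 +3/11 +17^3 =89733/22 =4078.77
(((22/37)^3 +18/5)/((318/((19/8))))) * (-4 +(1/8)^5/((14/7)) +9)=1001332296561/7037541416960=0.14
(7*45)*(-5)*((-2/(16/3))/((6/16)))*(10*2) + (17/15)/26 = 12285017/390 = 31500.04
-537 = -537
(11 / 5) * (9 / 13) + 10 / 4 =523 / 130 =4.02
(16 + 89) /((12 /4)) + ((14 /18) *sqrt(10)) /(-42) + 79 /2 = 149 /2 - sqrt(10) /54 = 74.44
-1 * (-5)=5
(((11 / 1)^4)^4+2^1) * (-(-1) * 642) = 29499726572413328646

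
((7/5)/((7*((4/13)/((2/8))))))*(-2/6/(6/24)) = -13/60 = -0.22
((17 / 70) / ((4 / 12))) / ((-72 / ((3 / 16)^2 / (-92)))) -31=-408862669 / 13189120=-31.00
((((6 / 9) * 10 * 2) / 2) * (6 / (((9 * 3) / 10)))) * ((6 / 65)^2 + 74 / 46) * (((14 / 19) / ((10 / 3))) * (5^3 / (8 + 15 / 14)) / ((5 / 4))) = 4928318080 / 84413979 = 58.38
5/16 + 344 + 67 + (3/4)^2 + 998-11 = 1398.88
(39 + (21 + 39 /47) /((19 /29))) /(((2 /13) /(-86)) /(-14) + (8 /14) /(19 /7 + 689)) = 5854544514 /77221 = 75815.45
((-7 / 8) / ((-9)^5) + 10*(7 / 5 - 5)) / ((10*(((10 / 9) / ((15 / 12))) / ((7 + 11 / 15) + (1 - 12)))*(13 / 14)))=1166618803 / 81881280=14.25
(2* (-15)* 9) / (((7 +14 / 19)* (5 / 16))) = -5472 / 49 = -111.67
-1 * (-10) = 10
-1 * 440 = -440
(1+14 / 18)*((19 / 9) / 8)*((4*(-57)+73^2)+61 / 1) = 2421.68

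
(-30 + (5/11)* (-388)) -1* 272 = -5262/11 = -478.36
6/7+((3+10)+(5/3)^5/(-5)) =19196/1701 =11.29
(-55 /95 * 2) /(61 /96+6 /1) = -2112 /12103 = -0.17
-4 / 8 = -1 / 2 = -0.50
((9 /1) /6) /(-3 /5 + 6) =5 /18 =0.28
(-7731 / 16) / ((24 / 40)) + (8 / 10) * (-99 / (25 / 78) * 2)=-1299.52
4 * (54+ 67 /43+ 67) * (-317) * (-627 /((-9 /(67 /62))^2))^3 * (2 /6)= 22251836615730864823945 /581539821665256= 38263650.72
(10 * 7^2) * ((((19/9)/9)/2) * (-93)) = -144305/27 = -5344.63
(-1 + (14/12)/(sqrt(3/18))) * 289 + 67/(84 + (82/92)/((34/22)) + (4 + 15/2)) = -10830377/37566 + 2023 * sqrt(6)/6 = 537.58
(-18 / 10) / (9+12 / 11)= -33 / 185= -0.18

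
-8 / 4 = -2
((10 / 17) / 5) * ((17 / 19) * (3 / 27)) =2 / 171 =0.01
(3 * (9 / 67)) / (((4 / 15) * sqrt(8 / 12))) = 405 * sqrt(6) / 536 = 1.85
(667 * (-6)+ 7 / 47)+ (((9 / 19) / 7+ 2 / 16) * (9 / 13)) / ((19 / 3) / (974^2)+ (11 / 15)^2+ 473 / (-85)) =-11864190145938676813 / 2964655928302978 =-4001.88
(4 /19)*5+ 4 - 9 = -75 /19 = -3.95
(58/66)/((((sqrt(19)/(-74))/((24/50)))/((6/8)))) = -6438*sqrt(19)/5225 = -5.37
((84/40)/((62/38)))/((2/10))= 399/62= 6.44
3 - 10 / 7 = 11 / 7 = 1.57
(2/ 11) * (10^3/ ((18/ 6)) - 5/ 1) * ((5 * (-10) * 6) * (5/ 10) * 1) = -98500/ 11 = -8954.55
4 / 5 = 0.80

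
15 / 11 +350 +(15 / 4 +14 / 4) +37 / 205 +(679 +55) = 9857003 / 9020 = 1092.79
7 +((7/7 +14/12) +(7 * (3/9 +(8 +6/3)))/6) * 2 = 319/9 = 35.44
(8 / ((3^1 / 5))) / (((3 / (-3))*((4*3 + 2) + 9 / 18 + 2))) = -80 / 99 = -0.81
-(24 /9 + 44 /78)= -42 /13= -3.23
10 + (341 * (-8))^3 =-20301732342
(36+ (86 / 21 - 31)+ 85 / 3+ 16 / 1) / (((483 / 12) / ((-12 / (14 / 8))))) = -71808 / 7889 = -9.10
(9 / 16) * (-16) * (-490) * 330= 1455300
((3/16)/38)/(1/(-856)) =-321/76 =-4.22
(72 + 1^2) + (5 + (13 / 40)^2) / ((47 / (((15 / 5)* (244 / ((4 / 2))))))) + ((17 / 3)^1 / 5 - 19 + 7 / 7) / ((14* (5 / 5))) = 88082987 / 789600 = 111.55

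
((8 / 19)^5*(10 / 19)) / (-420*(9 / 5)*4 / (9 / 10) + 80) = -4096 / 1928881121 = -0.00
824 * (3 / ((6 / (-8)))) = -3296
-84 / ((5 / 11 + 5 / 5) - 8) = 77 / 6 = 12.83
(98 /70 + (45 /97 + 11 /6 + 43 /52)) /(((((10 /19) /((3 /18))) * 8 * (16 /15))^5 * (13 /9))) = 2542698634803 /11535548233044459520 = 0.00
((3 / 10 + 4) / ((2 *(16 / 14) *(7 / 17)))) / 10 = 731 / 1600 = 0.46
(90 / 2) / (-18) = -5 / 2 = -2.50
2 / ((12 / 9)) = 3 / 2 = 1.50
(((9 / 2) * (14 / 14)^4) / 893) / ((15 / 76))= 0.03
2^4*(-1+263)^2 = 1098304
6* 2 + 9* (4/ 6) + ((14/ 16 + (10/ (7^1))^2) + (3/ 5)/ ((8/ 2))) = 41289/ 1960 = 21.07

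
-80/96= -5/6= -0.83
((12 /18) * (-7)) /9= -14 /27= -0.52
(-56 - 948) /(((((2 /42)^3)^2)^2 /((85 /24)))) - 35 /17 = -889307286414125919235 /34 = -26156096659238997624.56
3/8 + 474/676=1455/1352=1.08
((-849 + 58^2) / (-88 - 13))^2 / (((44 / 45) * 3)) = 94878375 / 448844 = 211.38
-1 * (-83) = 83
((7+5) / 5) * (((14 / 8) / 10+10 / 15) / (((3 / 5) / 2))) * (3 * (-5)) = -101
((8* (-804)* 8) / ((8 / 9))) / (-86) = 28944 / 43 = 673.12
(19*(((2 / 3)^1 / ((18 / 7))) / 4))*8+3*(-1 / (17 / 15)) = 7.20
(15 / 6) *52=130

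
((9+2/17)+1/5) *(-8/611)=-6336/51935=-0.12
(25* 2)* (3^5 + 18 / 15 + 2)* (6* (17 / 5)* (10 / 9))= 837080 / 3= 279026.67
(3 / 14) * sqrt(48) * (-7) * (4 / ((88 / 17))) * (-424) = 21624 * sqrt(3) / 11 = 3404.90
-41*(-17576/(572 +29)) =720616/601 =1199.03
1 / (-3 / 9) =-3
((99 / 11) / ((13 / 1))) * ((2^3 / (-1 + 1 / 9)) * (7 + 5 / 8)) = -4941 / 104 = -47.51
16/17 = 0.94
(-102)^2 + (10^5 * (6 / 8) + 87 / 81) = 2305937 / 27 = 85405.07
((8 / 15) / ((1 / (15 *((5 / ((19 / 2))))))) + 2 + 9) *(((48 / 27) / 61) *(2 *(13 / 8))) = 15028 / 10431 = 1.44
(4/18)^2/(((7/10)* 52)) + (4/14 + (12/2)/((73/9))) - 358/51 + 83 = 704416409/9147411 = 77.01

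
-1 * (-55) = 55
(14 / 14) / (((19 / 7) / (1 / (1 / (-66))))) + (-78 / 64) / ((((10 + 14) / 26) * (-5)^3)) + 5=-5868789 / 304000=-19.31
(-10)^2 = 100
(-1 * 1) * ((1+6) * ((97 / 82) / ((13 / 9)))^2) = -5334903 / 1136356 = -4.69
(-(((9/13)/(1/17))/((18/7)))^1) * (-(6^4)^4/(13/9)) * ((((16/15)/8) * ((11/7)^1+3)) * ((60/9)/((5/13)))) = 6138735158624256/65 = 94442079363450.09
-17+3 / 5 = -82 / 5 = -16.40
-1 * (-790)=790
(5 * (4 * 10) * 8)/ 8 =200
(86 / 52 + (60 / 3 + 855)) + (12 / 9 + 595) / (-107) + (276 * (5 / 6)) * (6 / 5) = 9573535 / 8346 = 1147.08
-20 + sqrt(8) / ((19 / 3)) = -20 + 6 * sqrt(2) / 19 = -19.55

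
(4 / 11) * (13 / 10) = 26 / 55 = 0.47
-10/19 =-0.53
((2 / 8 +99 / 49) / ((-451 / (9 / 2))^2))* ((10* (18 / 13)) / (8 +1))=180225 / 518265748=0.00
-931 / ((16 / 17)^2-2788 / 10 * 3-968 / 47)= 63228865 / 58142706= 1.09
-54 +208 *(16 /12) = 670 /3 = 223.33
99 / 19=5.21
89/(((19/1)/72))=6408/19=337.26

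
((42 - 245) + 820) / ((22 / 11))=617 / 2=308.50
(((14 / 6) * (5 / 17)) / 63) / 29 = 5 / 13311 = 0.00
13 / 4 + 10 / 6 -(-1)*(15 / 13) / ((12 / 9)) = 451 / 78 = 5.78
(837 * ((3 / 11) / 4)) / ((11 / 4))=2511 / 121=20.75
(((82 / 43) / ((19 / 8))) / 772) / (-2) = -82 / 157681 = -0.00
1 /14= 0.07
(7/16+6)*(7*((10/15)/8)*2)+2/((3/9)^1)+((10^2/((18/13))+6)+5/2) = 27139/288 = 94.23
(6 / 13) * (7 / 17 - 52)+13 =-2389 / 221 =-10.81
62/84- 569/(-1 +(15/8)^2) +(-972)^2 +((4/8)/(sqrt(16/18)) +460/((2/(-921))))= 3 *sqrt(2)/8 +707815781/966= 732729.08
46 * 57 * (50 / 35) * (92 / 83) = 2412240 / 581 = 4151.88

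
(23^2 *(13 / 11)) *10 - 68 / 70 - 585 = 2181351 / 385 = 5665.85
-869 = -869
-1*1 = -1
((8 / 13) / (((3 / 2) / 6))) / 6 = 16 / 39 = 0.41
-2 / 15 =-0.13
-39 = -39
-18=-18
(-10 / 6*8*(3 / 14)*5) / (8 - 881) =100 / 6111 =0.02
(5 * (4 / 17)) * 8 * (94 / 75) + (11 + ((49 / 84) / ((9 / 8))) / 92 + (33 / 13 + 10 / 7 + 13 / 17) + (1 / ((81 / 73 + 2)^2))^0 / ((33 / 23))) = 2983266047 / 105675570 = 28.23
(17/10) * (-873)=-14841/10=-1484.10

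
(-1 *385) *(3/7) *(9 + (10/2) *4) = -4785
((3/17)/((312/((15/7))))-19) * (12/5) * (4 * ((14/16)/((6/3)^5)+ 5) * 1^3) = -69833313/76160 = -916.93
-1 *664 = -664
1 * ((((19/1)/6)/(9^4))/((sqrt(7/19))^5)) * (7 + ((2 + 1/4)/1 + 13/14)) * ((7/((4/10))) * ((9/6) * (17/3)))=55386425 * sqrt(133)/72013536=8.87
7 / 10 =0.70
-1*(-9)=9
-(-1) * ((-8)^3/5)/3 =-512/15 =-34.13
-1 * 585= -585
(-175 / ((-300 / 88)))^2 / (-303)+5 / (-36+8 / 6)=-2507369 / 283608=-8.84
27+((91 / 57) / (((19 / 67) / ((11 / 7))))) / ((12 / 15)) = 164869 / 4332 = 38.06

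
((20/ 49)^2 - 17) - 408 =-1020025/ 2401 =-424.83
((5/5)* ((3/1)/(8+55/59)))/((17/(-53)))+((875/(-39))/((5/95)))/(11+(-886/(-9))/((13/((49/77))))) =-5106119154/182396281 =-27.99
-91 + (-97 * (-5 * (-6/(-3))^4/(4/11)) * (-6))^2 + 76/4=16394241528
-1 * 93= -93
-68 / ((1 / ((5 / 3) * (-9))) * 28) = 255 / 7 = 36.43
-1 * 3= -3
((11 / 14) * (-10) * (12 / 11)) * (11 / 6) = -110 / 7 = -15.71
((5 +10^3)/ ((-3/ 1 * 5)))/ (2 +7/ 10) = -670/ 27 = -24.81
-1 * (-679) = 679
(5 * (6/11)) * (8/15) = 1.45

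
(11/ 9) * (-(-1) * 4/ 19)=44/ 171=0.26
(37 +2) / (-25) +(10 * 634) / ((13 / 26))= 316961 / 25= 12678.44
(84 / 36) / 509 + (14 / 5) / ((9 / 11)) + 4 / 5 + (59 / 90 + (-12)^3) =-78936019 / 45810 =-1723.12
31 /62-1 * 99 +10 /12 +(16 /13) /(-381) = -161253 /1651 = -97.67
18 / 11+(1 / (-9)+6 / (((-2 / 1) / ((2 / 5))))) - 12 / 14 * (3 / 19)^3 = 7649903 / 23766435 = 0.32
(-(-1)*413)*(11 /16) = 4543 /16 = 283.94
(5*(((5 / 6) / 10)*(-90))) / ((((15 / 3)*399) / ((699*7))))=-3495 / 38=-91.97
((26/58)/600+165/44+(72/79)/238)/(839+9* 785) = 614163863/1292915769600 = 0.00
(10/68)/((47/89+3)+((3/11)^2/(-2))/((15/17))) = 269225/6381817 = 0.04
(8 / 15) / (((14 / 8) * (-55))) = -32 / 5775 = -0.01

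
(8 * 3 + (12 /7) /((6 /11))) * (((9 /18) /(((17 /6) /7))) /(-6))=-95 /17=-5.59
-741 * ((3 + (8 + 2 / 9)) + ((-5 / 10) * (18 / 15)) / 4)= -492271 / 60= -8204.52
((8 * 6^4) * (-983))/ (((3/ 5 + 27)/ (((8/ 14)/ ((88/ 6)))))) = -25479360/ 1771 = -14386.99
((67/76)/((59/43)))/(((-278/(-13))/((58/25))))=1086137/15581900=0.07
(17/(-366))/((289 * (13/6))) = -1/13481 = -0.00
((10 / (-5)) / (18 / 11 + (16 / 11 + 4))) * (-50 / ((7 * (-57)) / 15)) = -0.53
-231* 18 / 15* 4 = -5544 / 5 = -1108.80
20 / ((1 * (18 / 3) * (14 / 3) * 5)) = 1 / 7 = 0.14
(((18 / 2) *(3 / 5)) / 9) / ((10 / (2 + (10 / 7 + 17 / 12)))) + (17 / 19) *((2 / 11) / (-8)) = 79113 / 292600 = 0.27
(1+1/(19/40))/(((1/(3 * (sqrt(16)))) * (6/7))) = 43.47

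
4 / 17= 0.24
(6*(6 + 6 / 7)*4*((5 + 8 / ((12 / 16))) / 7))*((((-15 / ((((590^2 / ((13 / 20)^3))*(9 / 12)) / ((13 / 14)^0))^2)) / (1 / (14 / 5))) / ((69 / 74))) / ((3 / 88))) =-92332029361 / 171465391494140625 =-0.00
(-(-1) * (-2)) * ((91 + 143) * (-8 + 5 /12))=3549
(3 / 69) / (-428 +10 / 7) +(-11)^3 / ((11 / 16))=-132960615 / 68678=-1936.00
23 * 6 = 138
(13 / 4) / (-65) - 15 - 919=-18681 / 20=-934.05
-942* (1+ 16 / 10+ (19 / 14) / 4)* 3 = -1162899 / 140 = -8306.42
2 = 2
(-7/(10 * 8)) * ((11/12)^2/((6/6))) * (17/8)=-14399/92160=-0.16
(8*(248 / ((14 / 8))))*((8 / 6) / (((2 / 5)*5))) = 15872 / 21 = 755.81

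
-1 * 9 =-9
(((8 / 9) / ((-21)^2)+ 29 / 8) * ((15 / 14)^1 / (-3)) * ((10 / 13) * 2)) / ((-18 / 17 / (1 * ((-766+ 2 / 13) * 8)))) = -11531.50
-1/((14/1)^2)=-1/196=-0.01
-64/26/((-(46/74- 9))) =-592/2015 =-0.29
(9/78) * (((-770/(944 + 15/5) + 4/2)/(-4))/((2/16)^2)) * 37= -998112/12311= -81.07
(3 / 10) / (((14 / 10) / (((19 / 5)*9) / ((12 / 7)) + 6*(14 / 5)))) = 7.88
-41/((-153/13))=533/153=3.48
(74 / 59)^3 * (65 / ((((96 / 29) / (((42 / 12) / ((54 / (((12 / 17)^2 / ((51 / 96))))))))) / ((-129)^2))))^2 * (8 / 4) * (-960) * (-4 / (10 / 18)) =53350866621257240331878400 / 4957349783651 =10761973423219.95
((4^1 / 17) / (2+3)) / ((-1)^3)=-4 / 85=-0.05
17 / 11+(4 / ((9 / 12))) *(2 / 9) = 811 / 297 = 2.73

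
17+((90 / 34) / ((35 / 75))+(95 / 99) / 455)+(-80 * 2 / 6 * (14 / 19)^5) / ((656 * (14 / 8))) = 352465084357651 / 15548101596027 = 22.67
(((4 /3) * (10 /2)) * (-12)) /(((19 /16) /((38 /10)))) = -256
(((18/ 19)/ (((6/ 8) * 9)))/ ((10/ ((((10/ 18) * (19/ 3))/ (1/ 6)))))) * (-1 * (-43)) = 344/ 27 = 12.74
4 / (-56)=-1 / 14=-0.07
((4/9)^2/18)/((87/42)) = 112/21141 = 0.01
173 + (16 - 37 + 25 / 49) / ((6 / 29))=10873 / 147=73.97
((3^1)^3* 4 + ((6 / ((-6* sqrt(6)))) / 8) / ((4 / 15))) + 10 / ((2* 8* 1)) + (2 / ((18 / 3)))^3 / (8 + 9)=398879 / 3672- 5* sqrt(6) / 64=108.44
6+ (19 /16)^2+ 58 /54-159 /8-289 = -300.39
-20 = -20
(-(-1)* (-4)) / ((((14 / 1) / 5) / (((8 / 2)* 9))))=-360 / 7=-51.43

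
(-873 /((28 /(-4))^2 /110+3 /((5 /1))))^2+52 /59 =697298.49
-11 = -11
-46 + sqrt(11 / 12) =-46 + sqrt(33) / 6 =-45.04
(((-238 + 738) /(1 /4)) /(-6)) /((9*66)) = -500 /891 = -0.56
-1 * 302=-302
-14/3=-4.67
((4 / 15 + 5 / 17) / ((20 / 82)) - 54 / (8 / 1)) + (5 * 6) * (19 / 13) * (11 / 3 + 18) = 4822301 / 5100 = 945.55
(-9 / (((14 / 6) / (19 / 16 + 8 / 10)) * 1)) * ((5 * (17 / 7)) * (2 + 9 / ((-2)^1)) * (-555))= -202522275 / 1568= -129159.61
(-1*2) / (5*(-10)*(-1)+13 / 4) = -8 / 213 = -0.04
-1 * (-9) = 9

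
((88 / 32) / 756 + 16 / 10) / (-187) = -24247 / 2827440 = -0.01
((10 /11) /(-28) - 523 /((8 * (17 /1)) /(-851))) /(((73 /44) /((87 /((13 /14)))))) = 2981514447 /16133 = 184808.43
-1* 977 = -977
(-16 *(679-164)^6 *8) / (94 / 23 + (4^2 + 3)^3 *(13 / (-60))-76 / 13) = 42842596399460520000000 / 26692493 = 1605042900993193.85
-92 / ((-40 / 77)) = 1771 / 10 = 177.10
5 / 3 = 1.67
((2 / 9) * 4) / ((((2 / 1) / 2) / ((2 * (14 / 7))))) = 32 / 9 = 3.56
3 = 3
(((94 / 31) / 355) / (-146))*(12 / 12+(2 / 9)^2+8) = -34451 / 65072565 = -0.00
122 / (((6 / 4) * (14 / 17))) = 2074 / 21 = 98.76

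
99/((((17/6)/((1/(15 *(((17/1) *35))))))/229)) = 45342/50575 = 0.90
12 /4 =3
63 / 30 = 21 / 10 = 2.10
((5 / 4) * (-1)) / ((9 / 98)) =-245 / 18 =-13.61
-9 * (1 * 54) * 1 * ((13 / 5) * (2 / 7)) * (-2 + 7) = -12636 / 7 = -1805.14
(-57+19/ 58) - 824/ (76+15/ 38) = -11358257/ 168374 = -67.46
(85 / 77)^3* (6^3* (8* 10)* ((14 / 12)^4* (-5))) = -859775000 / 3993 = -215320.56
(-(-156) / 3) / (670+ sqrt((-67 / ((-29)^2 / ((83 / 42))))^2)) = 1836744 / 23671301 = 0.08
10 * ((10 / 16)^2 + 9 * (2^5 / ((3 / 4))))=3843.91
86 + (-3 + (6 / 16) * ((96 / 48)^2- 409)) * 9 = -10463 / 8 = -1307.88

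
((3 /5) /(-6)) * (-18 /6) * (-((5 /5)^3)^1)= -3 /10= -0.30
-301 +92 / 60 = -4492 / 15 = -299.47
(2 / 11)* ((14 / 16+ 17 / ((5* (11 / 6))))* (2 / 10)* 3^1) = 3603 / 12100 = 0.30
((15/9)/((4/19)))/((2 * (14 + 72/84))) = 0.27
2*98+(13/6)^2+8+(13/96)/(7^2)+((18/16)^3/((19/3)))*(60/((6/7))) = 481416865/2145024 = 224.43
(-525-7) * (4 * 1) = -2128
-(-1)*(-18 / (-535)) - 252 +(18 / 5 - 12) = -139296 / 535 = -260.37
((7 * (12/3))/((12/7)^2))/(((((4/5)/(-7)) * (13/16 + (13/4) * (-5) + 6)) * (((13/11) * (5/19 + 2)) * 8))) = 2509045/6077448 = 0.41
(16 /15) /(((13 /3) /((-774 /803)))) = -12384 /52195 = -0.24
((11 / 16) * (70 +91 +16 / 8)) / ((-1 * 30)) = -3.74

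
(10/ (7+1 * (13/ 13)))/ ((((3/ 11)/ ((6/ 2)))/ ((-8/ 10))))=-11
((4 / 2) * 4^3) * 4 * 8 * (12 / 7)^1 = 49152 / 7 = 7021.71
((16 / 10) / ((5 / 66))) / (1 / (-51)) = -26928 / 25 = -1077.12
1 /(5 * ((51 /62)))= 62 /255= 0.24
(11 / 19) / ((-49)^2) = 11 / 45619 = 0.00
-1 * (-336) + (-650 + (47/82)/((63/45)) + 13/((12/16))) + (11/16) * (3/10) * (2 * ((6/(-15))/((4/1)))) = -204090413/688800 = -296.30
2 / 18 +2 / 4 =11 / 18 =0.61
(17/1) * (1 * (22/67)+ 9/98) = 46903/6566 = 7.14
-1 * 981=-981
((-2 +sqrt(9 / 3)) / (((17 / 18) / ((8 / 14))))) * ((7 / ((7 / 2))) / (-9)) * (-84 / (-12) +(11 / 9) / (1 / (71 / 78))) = 5360 / 2457-2680 * sqrt(3) / 2457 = 0.29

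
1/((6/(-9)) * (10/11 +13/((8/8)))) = -11/102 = -0.11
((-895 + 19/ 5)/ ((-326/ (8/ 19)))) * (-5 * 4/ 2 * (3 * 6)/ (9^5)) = -71296/ 20319417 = -0.00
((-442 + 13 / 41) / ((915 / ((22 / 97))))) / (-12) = 199199 / 21833730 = 0.01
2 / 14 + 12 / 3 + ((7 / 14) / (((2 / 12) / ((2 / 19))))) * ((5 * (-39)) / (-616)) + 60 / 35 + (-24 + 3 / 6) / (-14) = 7.64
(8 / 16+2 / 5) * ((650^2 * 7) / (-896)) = -190125 / 64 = -2970.70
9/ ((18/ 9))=9/ 2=4.50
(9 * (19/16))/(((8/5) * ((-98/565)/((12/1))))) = -1449225/3136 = -462.13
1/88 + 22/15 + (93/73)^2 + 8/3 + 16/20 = 46199063/7034280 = 6.57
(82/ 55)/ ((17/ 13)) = 1066/ 935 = 1.14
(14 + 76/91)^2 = 1822500/8281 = 220.08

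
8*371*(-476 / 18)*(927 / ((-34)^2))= -1069964 / 17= -62939.06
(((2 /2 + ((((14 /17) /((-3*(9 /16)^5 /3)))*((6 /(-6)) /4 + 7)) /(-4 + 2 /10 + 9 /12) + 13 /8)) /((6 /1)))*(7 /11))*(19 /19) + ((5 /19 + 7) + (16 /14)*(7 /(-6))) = 219346203719 /22751763408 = 9.64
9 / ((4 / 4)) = 9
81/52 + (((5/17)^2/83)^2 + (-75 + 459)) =11535716844781/29919560788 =385.56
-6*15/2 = -45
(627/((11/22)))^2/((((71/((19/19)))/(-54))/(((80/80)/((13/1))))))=-84915864/923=-91999.85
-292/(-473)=292/473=0.62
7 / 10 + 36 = 367 / 10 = 36.70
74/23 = 3.22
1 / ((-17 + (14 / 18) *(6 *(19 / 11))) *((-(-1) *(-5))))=33 / 1475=0.02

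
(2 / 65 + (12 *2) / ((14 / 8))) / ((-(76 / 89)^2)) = -24768967 / 1314040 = -18.85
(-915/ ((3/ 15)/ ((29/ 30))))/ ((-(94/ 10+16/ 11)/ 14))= 3405325/ 597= 5704.06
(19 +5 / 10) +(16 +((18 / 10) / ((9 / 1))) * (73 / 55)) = 19671 / 550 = 35.77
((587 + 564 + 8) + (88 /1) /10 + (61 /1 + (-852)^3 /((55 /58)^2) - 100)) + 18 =-2080530310642 /3025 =-687778615.09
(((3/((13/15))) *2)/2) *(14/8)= 315/52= 6.06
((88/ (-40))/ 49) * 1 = -11/ 245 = -0.04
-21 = -21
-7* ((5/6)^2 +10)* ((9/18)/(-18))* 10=13475/648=20.79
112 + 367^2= 134801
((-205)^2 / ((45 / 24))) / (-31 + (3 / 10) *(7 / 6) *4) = -84050 / 111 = -757.21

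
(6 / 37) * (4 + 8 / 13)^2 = 21600 / 6253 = 3.45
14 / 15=0.93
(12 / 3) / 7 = 4 / 7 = 0.57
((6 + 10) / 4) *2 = 8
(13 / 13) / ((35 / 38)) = 38 / 35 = 1.09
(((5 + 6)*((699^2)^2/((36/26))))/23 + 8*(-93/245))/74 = 929326487169891/833980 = 1114327066.80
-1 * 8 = -8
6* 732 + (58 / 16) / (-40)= 1405411 / 320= 4391.91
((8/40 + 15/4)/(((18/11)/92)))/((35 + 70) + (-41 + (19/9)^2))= 3.24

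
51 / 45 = 17 / 15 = 1.13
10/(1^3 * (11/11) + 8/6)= 30/7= 4.29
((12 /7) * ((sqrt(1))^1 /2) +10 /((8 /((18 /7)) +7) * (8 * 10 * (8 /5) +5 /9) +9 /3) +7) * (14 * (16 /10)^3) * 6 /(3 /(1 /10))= 594925568 /6595625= 90.20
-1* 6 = -6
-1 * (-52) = 52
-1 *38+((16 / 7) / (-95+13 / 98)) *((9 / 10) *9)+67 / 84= -16225297 / 433860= -37.40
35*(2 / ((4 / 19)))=665 / 2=332.50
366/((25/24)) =8784/25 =351.36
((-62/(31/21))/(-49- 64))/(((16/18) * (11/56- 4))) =-882/8023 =-0.11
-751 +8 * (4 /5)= -3723 /5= -744.60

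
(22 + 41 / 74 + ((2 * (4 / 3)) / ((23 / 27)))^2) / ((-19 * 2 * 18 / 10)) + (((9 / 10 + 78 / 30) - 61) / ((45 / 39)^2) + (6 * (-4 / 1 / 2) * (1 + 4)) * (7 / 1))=-31037369663 / 66939660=-463.66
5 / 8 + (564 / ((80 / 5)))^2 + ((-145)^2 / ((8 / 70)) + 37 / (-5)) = 14816363 / 80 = 185204.54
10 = 10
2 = 2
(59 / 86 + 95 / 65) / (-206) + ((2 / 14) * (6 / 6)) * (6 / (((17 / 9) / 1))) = 12150913 / 27406652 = 0.44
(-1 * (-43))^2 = 1849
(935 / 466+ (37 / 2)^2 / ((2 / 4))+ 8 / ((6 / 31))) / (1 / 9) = 1526280 / 233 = 6550.56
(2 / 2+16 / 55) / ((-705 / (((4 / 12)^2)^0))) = -71 / 38775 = -0.00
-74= -74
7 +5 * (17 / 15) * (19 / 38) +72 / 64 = 263 / 24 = 10.96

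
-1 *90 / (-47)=90 / 47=1.91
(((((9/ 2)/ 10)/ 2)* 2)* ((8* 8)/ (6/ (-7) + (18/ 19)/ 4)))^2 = 163021824/ 75625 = 2155.66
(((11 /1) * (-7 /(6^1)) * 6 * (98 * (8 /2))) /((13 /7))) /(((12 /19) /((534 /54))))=-254478.64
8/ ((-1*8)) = -1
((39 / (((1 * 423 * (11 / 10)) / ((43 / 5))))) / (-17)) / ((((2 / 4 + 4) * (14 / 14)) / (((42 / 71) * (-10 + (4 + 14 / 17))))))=250432 / 8679537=0.03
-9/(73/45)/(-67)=405/4891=0.08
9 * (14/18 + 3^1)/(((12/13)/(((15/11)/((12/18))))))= 3315/44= 75.34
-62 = -62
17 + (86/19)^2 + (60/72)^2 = 496213/12996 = 38.18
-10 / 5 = -2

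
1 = 1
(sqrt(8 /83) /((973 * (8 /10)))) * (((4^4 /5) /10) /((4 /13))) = 208 * sqrt(166) /403795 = 0.01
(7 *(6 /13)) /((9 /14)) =196 /39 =5.03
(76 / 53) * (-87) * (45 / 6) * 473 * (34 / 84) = -66458865 / 371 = -179134.41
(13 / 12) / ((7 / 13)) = 169 / 84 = 2.01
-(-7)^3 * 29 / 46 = 9947 / 46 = 216.24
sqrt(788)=2*sqrt(197)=28.07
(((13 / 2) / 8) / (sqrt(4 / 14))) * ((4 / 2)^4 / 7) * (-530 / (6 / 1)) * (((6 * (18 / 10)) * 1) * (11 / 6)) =-22737 * sqrt(14) / 14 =-6076.72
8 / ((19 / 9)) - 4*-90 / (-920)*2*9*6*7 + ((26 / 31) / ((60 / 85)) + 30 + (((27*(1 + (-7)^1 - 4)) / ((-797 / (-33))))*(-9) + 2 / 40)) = -103769768833 / 647817540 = -160.18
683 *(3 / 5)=2049 / 5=409.80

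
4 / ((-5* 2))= -2 / 5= -0.40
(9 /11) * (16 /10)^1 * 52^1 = 3744 /55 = 68.07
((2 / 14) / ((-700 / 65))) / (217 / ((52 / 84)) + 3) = -169 / 4504080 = -0.00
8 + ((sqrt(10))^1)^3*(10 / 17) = 8 + 100*sqrt(10) / 17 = 26.60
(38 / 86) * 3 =57 / 43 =1.33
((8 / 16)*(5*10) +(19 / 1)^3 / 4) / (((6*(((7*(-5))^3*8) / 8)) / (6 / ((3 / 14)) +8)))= -20877 / 85750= -0.24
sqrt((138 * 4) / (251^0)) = 2 * sqrt(138) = 23.49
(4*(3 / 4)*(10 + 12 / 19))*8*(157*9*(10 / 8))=8562780 / 19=450672.63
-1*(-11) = 11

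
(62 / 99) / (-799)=-62 / 79101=-0.00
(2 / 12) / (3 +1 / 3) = 1 / 20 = 0.05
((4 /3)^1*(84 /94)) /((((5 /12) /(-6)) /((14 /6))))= -9408 /235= -40.03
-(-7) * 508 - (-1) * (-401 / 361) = 1283315 / 361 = 3554.89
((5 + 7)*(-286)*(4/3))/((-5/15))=13728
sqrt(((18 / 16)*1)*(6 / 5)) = 3*sqrt(15) / 10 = 1.16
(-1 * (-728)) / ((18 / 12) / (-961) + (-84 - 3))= -1399216 / 167217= -8.37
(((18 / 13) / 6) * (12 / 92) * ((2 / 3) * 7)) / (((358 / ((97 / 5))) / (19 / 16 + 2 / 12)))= 679 / 65872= 0.01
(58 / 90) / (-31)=-29 / 1395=-0.02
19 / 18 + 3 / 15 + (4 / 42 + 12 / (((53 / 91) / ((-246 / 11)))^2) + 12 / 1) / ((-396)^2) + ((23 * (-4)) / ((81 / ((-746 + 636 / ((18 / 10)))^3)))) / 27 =1731826748807072261941 / 679975176406680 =2546897.02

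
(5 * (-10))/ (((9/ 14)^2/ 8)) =-967.90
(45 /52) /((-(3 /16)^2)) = -320 /13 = -24.62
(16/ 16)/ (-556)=-1/ 556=-0.00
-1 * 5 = -5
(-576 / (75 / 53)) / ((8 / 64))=-3256.32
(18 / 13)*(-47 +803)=13608 / 13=1046.77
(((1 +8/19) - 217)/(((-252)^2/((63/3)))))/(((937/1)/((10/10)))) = -256/3364767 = -0.00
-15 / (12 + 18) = -0.50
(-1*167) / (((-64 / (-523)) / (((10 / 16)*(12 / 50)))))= -262023 / 1280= -204.71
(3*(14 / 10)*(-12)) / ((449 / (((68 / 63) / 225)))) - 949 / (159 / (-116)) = 18535379084 / 26771625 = 692.35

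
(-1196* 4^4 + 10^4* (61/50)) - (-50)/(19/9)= -5585094/19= -293952.32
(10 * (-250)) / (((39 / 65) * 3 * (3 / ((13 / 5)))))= -32500 / 27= -1203.70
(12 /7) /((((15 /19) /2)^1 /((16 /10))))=1216 /175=6.95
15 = 15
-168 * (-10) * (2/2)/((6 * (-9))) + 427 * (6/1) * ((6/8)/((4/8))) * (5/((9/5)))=95795/9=10643.89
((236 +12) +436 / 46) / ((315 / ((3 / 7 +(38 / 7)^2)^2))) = 40349030 / 55223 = 730.66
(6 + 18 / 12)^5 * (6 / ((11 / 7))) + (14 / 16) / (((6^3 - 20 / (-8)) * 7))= 6968784419 / 76912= 90607.24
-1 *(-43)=43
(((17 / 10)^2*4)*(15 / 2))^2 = 751689 / 100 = 7516.89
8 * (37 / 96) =37 / 12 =3.08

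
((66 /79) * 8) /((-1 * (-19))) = 528 /1501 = 0.35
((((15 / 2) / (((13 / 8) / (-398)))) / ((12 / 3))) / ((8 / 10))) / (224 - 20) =-4975 / 1768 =-2.81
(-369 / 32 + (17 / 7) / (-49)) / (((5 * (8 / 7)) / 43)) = -5465773 / 62720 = -87.15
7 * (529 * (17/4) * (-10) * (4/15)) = -125902/3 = -41967.33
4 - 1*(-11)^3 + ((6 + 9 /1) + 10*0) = 1350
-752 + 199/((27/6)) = -6370/9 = -707.78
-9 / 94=-0.10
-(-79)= 79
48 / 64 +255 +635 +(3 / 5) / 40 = 178153 / 200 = 890.76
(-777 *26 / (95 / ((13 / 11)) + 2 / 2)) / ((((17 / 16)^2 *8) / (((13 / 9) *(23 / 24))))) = -2276092 / 59823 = -38.05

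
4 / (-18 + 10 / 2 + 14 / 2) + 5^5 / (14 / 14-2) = -3125.67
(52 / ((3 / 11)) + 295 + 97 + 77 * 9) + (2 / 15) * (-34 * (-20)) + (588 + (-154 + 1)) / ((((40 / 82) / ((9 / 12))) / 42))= 706955 / 24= 29456.46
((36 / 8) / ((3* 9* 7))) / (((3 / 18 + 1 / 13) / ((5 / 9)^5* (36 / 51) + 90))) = 8.80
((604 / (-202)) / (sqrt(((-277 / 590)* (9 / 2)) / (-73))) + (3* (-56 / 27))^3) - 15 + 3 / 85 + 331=4655767 / 61965 - 604* sqrt(5965195) / 83931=57.56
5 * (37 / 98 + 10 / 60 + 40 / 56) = 925 / 147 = 6.29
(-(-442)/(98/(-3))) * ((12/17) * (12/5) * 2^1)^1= -11232/245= -45.84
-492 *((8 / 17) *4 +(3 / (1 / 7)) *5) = -893964 / 17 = -52586.12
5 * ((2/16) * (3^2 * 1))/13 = 45/104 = 0.43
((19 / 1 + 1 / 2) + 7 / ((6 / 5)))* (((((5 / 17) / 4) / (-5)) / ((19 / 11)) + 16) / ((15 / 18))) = 41322 / 85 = 486.14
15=15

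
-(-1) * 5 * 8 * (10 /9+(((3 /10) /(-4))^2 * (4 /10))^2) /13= 160000729 /46800000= 3.42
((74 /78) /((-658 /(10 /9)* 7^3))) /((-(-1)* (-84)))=185 /3327180948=0.00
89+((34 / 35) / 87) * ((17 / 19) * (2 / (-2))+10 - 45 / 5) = 5149163 / 57855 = 89.00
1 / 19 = 0.05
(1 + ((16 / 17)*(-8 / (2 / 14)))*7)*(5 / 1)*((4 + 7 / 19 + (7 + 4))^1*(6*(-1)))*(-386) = -21150406800 / 323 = -65481135.60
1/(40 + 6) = 1/46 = 0.02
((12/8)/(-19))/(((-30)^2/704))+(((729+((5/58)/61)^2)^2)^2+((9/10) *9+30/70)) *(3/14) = 207494651089496500048351077702295765724589301/3428495380392080230818204179366400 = 60520615625.20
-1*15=-15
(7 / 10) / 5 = 7 / 50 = 0.14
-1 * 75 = -75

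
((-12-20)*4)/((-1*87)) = 128/87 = 1.47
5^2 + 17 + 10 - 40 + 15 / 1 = 27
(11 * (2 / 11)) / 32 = 1 / 16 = 0.06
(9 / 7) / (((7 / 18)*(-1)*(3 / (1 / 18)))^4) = 1 / 151263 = 0.00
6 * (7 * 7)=294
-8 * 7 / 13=-56 / 13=-4.31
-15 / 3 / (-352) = 5 / 352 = 0.01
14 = 14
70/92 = 35/46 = 0.76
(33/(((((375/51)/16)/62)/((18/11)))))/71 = 910656/8875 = 102.61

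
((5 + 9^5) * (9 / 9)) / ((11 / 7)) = 413378 / 11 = 37579.82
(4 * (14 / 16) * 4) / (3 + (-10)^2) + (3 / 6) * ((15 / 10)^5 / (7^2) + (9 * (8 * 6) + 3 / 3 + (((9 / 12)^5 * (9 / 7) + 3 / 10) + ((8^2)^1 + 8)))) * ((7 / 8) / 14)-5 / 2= 11114307207 / 826900480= 13.44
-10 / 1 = -10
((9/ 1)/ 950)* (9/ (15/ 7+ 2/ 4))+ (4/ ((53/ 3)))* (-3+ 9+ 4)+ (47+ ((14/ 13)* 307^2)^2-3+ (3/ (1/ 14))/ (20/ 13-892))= 9386621390698975086297/ 911142763700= 10302031432.02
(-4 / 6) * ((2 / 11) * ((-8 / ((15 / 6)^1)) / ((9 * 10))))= 32 / 7425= 0.00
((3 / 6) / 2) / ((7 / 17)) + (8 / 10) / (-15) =1163 / 2100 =0.55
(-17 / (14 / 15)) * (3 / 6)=-255 / 28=-9.11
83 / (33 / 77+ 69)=581 / 486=1.20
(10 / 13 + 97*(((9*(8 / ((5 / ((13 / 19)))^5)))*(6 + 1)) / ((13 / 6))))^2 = 34703489752884220737316 / 10118654273128603515625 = 3.43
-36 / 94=-18 / 47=-0.38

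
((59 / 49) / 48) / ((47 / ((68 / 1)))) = 1003 / 27636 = 0.04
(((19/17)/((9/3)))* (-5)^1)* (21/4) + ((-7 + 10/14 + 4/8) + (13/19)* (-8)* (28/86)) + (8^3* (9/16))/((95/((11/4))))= -17520389/1944460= -9.01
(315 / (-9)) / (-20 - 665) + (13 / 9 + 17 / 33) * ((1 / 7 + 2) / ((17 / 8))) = 1090609 / 537999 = 2.03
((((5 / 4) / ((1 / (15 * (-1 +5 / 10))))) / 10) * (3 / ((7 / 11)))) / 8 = -495 / 896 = -0.55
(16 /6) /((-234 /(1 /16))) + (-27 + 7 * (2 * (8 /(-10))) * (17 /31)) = -7212503 /217620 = -33.14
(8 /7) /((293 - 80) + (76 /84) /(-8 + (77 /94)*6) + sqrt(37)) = 2253968160 /419161861939 - 10596600*sqrt(37) /419161861939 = 0.01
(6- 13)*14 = -98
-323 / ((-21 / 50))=16150 / 21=769.05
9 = 9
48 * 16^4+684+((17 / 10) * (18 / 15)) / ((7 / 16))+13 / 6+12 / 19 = 62771068249 / 19950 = 3146419.46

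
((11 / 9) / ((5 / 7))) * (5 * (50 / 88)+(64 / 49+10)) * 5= 3389 / 28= 121.04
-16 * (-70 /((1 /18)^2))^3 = 186659085312000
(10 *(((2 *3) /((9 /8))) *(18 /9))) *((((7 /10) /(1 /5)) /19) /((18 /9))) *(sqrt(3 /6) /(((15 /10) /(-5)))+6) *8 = 8960 /19- 22400 *sqrt(2) /171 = 286.33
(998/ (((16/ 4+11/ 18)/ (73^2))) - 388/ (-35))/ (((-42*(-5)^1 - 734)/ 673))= -1481353.22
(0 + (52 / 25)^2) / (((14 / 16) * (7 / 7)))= 21632 / 4375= 4.94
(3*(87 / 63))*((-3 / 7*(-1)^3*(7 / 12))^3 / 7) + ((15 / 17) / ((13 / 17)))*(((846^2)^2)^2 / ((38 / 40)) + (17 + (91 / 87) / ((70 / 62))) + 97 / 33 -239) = 318703773615110364454407.40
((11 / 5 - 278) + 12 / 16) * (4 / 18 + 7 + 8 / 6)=-423577 / 180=-2353.21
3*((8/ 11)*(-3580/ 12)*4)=-28640/ 11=-2603.64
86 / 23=3.74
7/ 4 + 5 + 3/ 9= 85/ 12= 7.08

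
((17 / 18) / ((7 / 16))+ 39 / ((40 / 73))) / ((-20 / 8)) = -184801 / 6300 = -29.33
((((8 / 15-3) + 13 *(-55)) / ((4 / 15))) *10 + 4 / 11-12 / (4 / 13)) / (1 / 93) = -27563340 / 11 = -2505758.18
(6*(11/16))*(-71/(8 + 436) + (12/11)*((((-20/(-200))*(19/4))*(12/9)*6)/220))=-189467/325600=-0.58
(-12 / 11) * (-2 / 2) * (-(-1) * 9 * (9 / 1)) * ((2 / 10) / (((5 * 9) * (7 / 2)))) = 216 / 1925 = 0.11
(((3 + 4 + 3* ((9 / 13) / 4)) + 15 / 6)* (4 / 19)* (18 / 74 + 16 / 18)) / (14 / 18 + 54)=521 / 11951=0.04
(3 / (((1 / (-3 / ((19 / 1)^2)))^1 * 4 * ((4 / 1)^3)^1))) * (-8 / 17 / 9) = 1 / 196384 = 0.00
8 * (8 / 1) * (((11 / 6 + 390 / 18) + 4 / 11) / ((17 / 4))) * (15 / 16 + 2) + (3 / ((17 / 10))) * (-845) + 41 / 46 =-3739033 / 8602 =-434.67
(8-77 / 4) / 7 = -45 / 28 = -1.61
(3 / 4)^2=9 / 16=0.56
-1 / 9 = -0.11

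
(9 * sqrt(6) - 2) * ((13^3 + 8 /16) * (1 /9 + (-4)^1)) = 51275 /3 - 153825 * sqrt(6) /2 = -171304.71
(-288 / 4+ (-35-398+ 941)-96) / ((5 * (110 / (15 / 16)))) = 51 / 88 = 0.58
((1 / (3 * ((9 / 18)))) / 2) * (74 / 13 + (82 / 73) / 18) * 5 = 245755 / 25623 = 9.59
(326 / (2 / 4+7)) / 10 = 326 / 75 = 4.35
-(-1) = 1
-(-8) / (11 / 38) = 304 / 11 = 27.64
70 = 70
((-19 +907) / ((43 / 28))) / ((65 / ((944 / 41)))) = 23471616 / 114595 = 204.82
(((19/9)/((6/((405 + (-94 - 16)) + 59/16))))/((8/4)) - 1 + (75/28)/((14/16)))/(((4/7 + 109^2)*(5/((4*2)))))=171251/23287880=0.01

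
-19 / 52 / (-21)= 19 / 1092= 0.02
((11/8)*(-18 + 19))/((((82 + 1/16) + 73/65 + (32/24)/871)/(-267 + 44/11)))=-75594090/17389433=-4.35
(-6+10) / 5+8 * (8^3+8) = 20804 / 5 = 4160.80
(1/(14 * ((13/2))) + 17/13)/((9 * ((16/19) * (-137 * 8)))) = -95/598416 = -0.00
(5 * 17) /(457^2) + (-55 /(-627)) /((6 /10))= 5235760 /35713179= 0.15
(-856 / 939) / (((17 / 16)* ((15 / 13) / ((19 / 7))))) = -3382912 / 1676115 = -2.02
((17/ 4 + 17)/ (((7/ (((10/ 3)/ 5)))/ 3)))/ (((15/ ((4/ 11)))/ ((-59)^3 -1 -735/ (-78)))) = -12967685/ 429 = -30227.70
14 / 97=0.14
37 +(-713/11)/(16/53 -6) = 160703/3322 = 48.38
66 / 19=3.47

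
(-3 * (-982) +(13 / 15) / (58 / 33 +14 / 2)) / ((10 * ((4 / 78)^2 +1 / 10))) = 925009839 / 322235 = 2870.61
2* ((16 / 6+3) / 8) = 17 / 12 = 1.42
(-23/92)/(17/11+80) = -11/3588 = -0.00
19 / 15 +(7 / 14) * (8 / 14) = 163 / 105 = 1.55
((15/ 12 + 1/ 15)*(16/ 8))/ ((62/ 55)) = 869/ 372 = 2.34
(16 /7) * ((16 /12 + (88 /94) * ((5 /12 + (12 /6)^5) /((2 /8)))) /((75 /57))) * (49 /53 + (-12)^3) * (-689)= 253684227.81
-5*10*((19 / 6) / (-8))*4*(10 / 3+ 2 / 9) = 7600 / 27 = 281.48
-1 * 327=-327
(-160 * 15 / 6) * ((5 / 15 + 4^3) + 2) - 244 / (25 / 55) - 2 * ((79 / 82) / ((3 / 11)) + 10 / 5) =-16654937 / 615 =-27081.20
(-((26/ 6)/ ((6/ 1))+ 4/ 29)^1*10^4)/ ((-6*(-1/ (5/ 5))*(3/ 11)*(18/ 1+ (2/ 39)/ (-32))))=-233480000/ 799443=-292.05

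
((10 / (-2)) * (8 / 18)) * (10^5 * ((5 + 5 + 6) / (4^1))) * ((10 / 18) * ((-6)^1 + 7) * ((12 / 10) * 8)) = -128000000 / 27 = -4740740.74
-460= -460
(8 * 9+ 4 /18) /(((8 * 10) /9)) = 65 /8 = 8.12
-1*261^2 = -68121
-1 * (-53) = 53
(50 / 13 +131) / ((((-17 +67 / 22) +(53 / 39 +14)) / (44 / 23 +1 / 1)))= 7751766 / 27715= 279.70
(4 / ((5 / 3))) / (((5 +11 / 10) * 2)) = 12 / 61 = 0.20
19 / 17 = 1.12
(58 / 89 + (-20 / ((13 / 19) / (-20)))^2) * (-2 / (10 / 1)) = -5140649802 / 75205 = -68355.16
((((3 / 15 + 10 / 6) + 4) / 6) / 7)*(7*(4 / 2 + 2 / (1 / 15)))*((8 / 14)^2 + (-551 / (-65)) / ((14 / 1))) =1393216 / 47775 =29.16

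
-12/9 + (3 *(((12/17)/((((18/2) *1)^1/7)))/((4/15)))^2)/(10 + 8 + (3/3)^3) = -10939/16473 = -0.66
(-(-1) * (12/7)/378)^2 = 4/194481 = 0.00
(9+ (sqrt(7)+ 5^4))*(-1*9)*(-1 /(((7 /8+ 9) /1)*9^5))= 8*sqrt(7) /518319+ 5072 /518319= 0.01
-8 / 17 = -0.47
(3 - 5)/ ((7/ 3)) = -6/ 7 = -0.86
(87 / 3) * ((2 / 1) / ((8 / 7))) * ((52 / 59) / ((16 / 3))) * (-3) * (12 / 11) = -71253 / 2596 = -27.45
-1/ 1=-1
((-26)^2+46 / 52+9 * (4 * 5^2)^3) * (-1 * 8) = -936070396 / 13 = -72005415.08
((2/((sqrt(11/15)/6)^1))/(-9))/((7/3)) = -4*sqrt(165)/77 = -0.67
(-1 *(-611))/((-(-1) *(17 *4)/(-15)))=-9165/68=-134.78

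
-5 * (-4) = 20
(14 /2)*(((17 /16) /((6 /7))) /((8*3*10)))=833 /23040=0.04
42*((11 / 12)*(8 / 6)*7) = 1078 / 3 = 359.33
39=39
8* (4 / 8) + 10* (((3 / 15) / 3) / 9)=110 / 27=4.07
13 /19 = 0.68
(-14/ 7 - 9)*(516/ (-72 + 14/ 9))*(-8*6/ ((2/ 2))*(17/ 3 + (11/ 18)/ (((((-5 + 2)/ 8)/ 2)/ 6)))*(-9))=-153252000/ 317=-483444.79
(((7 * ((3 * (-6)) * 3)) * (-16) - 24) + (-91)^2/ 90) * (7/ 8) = 3853087/ 720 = 5351.51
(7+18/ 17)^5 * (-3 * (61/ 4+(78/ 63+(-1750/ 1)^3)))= 21726825012143199127055/ 39755996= 546504356528841.56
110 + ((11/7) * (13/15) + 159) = 28388/105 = 270.36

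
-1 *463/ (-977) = 463/ 977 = 0.47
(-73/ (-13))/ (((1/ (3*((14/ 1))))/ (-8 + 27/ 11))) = -1307.87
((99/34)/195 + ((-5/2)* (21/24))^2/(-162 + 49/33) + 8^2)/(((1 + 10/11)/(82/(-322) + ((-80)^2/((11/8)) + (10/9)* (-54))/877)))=167.05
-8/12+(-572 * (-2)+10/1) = 3460/3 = 1153.33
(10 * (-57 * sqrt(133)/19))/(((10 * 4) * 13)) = -3 * sqrt(133)/52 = -0.67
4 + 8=12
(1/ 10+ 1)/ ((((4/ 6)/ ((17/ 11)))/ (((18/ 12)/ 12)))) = 51/ 160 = 0.32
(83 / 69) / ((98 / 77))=913 / 966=0.95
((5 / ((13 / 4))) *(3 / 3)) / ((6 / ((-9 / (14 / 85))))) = -1275 / 91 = -14.01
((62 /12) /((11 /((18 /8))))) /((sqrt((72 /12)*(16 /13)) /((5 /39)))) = 155*sqrt(78) /27456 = 0.05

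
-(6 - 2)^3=-64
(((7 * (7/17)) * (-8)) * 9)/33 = -6.29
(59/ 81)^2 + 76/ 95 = 43649/ 32805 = 1.33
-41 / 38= -1.08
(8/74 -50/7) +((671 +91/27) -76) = 4135210/6993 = 591.34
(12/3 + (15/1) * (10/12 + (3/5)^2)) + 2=239/10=23.90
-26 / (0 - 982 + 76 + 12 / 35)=455 / 15849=0.03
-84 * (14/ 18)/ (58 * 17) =-98/ 1479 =-0.07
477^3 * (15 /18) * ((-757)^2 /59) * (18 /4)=932906577664755 /236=3952993973155.74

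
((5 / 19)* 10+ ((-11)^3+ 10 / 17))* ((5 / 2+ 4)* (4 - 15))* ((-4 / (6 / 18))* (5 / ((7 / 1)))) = -1839865170 / 2261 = -813739.57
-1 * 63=-63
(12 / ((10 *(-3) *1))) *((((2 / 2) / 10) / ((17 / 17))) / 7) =-1 / 175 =-0.01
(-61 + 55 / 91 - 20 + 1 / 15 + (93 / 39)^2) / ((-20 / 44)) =164.21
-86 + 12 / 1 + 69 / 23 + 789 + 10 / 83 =59604 / 83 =718.12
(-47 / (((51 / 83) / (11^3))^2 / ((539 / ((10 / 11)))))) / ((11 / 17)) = -309171119706757 / 1530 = -202072627259.32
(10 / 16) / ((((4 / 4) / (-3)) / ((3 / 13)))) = -45 / 104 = -0.43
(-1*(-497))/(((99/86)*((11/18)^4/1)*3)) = 166180896/161051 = 1031.85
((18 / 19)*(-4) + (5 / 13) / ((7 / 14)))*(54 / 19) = -40284 / 4693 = -8.58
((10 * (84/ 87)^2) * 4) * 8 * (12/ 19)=3010560/ 15979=188.41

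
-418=-418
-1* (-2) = 2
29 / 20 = 1.45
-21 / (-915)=7 / 305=0.02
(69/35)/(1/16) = 1104/35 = 31.54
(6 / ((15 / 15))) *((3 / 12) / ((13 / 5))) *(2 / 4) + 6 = 327 / 52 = 6.29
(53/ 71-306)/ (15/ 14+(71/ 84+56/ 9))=-780228/ 20803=-37.51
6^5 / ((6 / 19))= 24624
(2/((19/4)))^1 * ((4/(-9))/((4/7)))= -56/171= -0.33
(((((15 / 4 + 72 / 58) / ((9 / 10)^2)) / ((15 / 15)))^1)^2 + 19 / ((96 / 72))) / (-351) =-128068573 / 860776956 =-0.15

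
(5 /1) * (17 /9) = 85 /9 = 9.44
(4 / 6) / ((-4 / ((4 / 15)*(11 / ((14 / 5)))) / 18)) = -22 / 7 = -3.14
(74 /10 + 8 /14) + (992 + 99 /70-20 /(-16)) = 140369 /140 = 1002.64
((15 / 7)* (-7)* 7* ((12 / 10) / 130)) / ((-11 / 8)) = 504 / 715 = 0.70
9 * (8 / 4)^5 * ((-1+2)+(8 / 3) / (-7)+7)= 15360 / 7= 2194.29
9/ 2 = 4.50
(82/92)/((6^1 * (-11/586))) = -12013/1518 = -7.91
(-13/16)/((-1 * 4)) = 13/64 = 0.20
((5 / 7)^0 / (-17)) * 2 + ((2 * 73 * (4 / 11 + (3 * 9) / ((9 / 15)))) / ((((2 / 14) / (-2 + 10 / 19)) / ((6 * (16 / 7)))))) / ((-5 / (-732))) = -2436927835178 / 17765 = -137175785.82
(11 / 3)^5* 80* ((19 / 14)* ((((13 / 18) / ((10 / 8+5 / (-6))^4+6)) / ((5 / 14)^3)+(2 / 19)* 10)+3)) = 52175485036312 / 108517725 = 480801.50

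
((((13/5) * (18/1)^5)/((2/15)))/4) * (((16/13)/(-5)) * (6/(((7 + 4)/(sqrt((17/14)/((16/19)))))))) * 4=-34012224 * sqrt(4522)/385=-5940726.79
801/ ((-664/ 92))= -18423/ 166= -110.98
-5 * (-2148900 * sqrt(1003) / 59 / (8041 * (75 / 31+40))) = 66615900 * sqrt(1003) / 124772197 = 16.91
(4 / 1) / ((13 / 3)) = 0.92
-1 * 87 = -87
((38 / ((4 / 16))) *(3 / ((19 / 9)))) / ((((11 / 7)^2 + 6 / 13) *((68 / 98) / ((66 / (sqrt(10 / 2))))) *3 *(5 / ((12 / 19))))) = 889945056 *sqrt(5) / 15076025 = 132.00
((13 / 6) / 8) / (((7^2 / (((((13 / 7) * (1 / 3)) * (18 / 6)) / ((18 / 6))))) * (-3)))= -169 / 148176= -0.00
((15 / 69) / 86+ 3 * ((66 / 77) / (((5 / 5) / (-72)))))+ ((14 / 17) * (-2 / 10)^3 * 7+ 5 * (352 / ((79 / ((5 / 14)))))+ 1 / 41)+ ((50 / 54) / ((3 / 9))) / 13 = -1973482007549779 / 11150133608250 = -176.99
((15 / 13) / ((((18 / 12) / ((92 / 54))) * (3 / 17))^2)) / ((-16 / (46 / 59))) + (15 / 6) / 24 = -537440645 / 241549776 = -2.22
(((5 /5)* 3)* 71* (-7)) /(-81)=18.41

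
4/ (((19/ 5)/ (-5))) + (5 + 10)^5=759369.74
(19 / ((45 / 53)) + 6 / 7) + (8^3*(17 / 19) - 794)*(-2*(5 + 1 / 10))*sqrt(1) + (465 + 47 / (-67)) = 3913.66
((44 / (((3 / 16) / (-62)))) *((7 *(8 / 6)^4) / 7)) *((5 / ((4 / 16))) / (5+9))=-111738880 / 1701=-65690.11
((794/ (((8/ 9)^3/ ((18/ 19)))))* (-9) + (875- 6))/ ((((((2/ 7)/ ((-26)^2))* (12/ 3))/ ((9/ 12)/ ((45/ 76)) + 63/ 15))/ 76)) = -206904533927/ 96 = -2155255561.74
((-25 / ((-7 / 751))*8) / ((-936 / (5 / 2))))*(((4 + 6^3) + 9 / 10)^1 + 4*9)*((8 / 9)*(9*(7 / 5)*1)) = -19293190 / 117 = -164899.06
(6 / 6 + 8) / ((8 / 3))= 27 / 8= 3.38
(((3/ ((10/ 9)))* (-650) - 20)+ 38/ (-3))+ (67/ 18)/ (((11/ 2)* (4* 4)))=-1787.62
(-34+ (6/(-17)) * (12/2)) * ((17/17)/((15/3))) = -614/85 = -7.22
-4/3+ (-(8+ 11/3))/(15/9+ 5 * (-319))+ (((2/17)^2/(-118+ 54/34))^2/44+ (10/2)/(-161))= -7801685653947005/5748931571601372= -1.36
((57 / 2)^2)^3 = 34296447249 / 64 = 535881988.27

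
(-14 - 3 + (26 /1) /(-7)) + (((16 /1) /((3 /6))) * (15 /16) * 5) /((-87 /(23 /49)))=-30585 /1421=-21.52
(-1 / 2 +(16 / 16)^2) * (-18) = -9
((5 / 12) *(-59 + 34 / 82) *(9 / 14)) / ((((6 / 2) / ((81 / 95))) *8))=-97281 / 174496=-0.56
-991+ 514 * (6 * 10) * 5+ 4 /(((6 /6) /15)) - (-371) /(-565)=86596614 /565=153268.34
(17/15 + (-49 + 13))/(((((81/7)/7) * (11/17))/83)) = -2705.55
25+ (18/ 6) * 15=70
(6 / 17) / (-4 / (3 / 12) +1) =-2 / 85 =-0.02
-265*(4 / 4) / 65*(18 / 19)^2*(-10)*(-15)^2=38637000 / 4693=8232.90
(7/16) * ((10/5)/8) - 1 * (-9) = 583/64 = 9.11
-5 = -5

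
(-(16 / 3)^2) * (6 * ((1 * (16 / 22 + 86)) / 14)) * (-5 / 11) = 480.57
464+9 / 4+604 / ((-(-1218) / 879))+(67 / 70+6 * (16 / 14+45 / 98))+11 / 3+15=79409261 / 85260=931.38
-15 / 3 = -5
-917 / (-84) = 131 / 12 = 10.92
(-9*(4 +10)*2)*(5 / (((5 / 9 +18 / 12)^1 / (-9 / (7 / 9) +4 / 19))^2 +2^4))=-186412263408 / 2371983101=-78.59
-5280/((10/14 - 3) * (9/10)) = 7700/3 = 2566.67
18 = 18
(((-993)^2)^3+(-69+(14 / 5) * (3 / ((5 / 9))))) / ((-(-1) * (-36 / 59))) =-235687343245592750467 / 150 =-1571248954970618336.45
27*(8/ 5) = 216/ 5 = 43.20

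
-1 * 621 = -621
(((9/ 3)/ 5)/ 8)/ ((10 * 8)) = 3/ 3200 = 0.00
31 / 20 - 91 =-1789 / 20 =-89.45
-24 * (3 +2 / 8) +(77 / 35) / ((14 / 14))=-379 / 5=-75.80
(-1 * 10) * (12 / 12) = -10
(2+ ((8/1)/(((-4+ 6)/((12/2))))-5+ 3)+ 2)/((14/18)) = 33.43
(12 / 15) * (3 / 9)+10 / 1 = 154 / 15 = 10.27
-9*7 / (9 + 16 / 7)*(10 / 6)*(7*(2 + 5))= -36015 / 79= -455.89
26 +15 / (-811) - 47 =-17046 / 811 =-21.02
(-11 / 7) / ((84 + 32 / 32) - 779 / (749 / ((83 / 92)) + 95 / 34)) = -25858327 / 1383312049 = -0.02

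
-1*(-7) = 7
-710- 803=-1513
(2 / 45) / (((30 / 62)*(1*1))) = 62 / 675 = 0.09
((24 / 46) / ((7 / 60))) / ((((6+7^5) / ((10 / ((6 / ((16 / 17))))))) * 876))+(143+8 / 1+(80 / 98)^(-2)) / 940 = 819663793626213 / 5052318336352000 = 0.16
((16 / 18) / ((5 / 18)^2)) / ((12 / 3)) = 72 / 25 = 2.88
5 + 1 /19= 96 /19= 5.05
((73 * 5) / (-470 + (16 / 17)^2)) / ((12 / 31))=-3270035 / 1626888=-2.01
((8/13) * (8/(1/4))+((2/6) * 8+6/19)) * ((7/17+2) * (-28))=-19288696/12597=-1531.21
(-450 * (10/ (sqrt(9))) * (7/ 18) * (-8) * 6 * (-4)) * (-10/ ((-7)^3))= -160000/ 49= -3265.31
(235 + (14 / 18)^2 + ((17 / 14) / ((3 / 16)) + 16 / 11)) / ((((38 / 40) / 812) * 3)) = 3523922240 / 50787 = 69386.30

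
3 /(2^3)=3 /8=0.38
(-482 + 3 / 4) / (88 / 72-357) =17325 / 12808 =1.35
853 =853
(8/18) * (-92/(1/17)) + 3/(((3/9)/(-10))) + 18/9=-7048/9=-783.11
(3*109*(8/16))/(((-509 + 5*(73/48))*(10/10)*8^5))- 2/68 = -49305893/1675833344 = -0.03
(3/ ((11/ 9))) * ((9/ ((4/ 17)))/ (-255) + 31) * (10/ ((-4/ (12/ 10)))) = -49977/ 220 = -227.17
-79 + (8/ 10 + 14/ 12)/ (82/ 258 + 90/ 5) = -1864233/ 23630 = -78.89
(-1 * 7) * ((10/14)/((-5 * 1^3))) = 1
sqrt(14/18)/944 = sqrt(7)/2832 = 0.00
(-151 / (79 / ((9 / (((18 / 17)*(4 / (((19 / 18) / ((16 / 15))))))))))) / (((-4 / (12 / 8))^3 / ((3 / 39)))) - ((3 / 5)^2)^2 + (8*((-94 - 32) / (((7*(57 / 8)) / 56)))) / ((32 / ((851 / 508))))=-12051161003829507 / 203010129920000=-59.36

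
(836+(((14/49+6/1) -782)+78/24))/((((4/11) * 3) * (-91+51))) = -1.46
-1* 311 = -311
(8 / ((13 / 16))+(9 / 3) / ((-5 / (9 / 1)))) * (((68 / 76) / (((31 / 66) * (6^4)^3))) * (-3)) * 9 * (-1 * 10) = 54043 / 51443278848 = 0.00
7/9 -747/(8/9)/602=-26795/43344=-0.62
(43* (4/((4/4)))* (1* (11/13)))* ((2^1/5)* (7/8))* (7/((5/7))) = 162239/325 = 499.20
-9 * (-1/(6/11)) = 33/2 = 16.50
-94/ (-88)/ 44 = 47/ 1936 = 0.02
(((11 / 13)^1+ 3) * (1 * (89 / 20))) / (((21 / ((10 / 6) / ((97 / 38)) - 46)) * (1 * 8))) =-1468055 / 317772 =-4.62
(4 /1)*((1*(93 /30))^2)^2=923521 /2500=369.41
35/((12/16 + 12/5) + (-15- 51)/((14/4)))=-4900/2199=-2.23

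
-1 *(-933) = 933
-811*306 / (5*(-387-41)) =124083 / 1070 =115.97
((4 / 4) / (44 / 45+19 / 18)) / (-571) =-30 / 34831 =-0.00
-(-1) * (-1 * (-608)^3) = 224755712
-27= -27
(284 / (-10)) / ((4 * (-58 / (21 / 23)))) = 1491 / 13340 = 0.11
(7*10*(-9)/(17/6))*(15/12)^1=-4725/17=-277.94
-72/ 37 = -1.95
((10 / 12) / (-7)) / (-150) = 1 / 1260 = 0.00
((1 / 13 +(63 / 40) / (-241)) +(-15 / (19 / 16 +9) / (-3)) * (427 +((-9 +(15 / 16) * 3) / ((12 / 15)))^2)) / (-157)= -156227391861 / 102626051840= -1.52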